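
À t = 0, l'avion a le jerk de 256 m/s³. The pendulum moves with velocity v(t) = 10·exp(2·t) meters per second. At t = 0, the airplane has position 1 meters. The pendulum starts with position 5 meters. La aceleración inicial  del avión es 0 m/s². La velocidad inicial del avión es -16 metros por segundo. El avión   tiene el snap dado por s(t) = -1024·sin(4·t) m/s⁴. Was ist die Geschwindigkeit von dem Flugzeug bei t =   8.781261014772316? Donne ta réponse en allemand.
Wir müssen die Stammfunktion unserer Gleichung für den Snap s(t) = -1024·sin(4·t) 3-mal finden. Durch Integration von dem Snap und Verwendung der Anfangsbedingung j(0) = 256, erhalten wir j(t) = 256·cos(4·t). Mit ∫j(t)dt und Anwendung von a(0) = 0, finden wir a(t) = 64·sin(4·t). Durch Integration von der Beschleunigung und Verwendung der Anfangsbedingung v(0) = -16, erhalten wir v(t) = -16·cos(4·t). Wir haben die Geschwindigkeit v(t) = -16·cos(4·t). Durch Einsetzen von t = 8.781261014772316: v(8.781261014772316) = 13.4917448740972.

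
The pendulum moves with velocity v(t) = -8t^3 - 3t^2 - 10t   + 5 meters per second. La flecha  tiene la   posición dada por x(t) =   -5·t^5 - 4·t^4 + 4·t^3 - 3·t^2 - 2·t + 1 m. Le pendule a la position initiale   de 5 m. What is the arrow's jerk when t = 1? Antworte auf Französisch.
Nous devons dériver notre équation de la position x(t) = -5·t^5 - 4·t^4 + 4·t^3 - 3·t^2 - 2·t + 1 3 fois. La dérivée de la position donne la vitesse: v(t) = -25·t^4 - 16·t^3 + 12·t^2 - 6·t - 2. En prenant d/dt de v(t), nous trouvons a(t) = -100·t^3 - 48·t^2 + 24·t - 6. En dérivant l'accélération, nous obtenons le jerk: j(t) = -300·t^2 - 96·t + 24. Nous avons le jerk j(t) = -300·t^2 - 96·t + 24. En substituant t = 1: j(1) = -372.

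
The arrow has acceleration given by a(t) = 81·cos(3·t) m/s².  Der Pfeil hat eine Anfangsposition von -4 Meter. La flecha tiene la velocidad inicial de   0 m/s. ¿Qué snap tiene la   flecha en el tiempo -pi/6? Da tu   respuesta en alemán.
Wir müssen unsere Gleichung für die Beschleunigung a(t) = 81·cos(3·t) 2-mal ableiten. Die Ableitung von der Beschleunigung ergibt den Ruck: j(t) = -243·sin(3·t). Mit d/dt von j(t) finden wir s(t) = -729·cos(3·t). Wir haben den Snap s(t) = -729·cos(3·t). Durch Einsetzen von t = -pi/6: s(-pi/6) = 0.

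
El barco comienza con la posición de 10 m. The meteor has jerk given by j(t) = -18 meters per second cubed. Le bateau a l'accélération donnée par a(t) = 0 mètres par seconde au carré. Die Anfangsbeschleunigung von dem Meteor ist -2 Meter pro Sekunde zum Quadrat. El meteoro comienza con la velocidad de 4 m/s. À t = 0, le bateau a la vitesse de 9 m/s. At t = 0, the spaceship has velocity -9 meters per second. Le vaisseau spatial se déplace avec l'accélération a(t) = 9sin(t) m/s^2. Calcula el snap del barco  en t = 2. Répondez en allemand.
Wir müssen unsere Gleichung für die Beschleunigung a(t) = 0 2-mal ableiten. Mit d/dt von a(t) finden wir j(t) = 0. Mit d/dt von j(t) finden wir s(t) = 0. Mit s(t) = 0 und Einsetzen von t = 2, finden wir s = 0.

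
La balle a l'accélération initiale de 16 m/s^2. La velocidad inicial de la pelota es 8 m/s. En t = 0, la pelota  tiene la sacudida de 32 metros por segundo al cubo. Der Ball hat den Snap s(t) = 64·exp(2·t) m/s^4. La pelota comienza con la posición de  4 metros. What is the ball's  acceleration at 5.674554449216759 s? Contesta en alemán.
Wir müssen unsere Gleichung für den Snap s(t) = 64·exp(2·t) 2-mal integrieren. Durch Integration von dem Snap und Verwendung der Anfangsbedingung j(0) = 32, erhalten wir j(t) = 32·exp(2·t). Durch Integration von dem Ruck und Verwendung der Anfangsbedingung a(0) = 16, erhalten wir a(t) = 16·exp(2·t). Mit a(t) = 16·exp(2·t) und Einsetzen von t = 5.674554449216759, finden wir a = 1358236.35815801.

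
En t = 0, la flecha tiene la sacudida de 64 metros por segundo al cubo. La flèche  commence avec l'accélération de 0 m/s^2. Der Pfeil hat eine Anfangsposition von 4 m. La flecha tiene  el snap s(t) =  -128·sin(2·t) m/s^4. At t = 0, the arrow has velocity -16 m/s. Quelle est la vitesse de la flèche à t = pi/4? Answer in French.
Pour résoudre ceci, nous devons prendre 3 intégrales de notre équation du snap s(t) = -128·sin(2·t). L'intégrale du snap, avec j(0) = 64, donne le jerk: j(t) = 64·cos(2·t). L'intégrale du jerk est l'accélération. En utilisant a(0) = 0, nous obtenons a(t) = 32·sin(2·t). L'intégrale de l'accélération est la vitesse. En utilisant v(0) = -16, nous obtenons v(t) = -16·cos(2·t). De l'équation de la vitesse v(t) = -16·cos(2·t), nous substituons t = pi/4 pour obtenir v = 0.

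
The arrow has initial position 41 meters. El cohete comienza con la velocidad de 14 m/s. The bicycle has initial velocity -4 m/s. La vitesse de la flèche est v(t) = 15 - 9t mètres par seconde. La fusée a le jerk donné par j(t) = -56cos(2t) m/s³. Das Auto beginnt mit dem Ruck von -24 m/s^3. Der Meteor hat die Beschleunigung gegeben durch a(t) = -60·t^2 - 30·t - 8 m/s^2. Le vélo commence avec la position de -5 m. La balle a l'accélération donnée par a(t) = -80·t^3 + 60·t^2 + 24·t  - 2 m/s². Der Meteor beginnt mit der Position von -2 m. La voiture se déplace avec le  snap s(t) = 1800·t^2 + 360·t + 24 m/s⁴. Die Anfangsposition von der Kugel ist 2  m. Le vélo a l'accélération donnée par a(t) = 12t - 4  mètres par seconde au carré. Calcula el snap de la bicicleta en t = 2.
Debemos derivar nuestra ecuación de la aceleración a(t) = 12·t - 4 2 veces. Derivando la aceleración, obtenemos la sacudida: j(t) = 12. Derivando la sacudida, obtenemos el snap: s(t) = 0. Usando s(t) = 0 y sustituyendo t = 2, encontramos s = 0.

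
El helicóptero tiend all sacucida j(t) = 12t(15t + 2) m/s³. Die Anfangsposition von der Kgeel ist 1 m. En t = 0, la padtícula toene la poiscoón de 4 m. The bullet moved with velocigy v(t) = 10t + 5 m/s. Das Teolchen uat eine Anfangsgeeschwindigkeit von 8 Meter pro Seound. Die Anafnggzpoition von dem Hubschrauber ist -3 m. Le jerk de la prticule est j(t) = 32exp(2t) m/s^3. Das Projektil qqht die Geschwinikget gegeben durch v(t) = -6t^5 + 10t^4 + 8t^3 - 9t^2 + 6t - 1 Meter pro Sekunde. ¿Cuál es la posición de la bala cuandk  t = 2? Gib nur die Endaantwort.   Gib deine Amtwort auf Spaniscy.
x(2) = 31.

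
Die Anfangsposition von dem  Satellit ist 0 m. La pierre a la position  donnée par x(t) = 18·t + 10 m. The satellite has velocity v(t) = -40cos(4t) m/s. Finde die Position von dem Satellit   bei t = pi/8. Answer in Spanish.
Debemos encontrar la antiderivada de nuestra ecuación de la velocidad v(t) = -40·cos(4·t) 1 vez. Tomando ∫v(t)dt y aplicando x(0) = 0, encontramos x(t) = -10·sin(4·t). Tenemos la posición x(t) = -10·sin(4·t). Sustituyendo t = pi/8: x(pi/8) = -10.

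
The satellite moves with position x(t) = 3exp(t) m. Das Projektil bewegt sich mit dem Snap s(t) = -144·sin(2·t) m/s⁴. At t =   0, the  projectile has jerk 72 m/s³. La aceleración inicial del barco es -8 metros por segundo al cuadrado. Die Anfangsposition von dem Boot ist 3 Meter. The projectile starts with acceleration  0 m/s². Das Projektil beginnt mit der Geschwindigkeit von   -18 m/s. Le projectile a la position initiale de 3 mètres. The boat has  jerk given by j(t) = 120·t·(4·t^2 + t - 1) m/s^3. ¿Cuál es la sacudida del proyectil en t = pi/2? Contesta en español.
Partiendo del snap s(t) = -144·sin(2·t), tomamos 1 antiderivada. La antiderivada del snap, con j(0) = 72, da la sacudida: j(t) = 72·cos(2·t). Usando j(t) = 72·cos(2·t) y sustituyendo t = pi/2, encontramos j = -72.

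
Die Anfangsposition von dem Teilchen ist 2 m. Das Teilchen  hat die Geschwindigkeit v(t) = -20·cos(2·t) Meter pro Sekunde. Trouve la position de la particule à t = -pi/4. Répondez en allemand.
Wir müssen unsere Gleichung für die Geschwindigkeit v(t) = -20·cos(2·t) 1-mal integrieren. Mit ∫v(t)dt und Anwendung von x(0) = 2, finden wir x(t) = 2 - 10·sin(2·t). Mit x(t) = 2 - 10·sin(2·t) und Einsetzen von t = -pi/4, finden wir x = 12.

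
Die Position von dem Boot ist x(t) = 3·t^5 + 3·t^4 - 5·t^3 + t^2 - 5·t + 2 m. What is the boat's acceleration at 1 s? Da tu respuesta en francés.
Pour résoudre ceci, nous devons prendre 2 dérivées de notre équation de la position x(t) = 3·t^5 + 3·t^4 - 5·t^3 + t^2 - 5·t + 2. En dérivant la position, nous obtenons la vitesse: v(t) = 15·t^4 + 12·t^3 - 15·t^2 + 2·t - 5. En dérivant la vitesse, nous obtenons l'accélération: a(t) = 60·t^3 + 36·t^2 - 30·t + 2. De l'équation de l'accélération a(t) = 60·t^3 + 36·t^2 - 30·t + 2, nous substituons t = 1 pour obtenir a = 68.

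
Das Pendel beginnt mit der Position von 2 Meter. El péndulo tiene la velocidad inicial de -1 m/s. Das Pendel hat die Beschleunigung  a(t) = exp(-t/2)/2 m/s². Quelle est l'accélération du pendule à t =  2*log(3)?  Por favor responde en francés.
En utilisant a(t) = exp(-t/2)/2 et en substituant t = 2*log(3), nous trouvons a = 1/6.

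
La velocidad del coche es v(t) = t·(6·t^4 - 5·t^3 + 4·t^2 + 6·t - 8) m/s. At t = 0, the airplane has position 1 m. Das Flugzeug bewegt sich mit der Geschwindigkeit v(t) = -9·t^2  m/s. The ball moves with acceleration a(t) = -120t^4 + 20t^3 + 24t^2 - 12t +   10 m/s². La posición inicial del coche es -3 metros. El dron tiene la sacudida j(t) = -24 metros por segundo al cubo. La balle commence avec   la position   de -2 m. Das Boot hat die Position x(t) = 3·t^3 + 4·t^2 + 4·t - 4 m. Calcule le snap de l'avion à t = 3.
En partant de la vitesse v(t) = -9·t^2, nous prenons 3 dérivées. En prenant d/dt de v(t), nous trouvons a(t) = -18·t. En dérivant l'accélération, nous obtenons le jerk: j(t) = -18. En prenant d/dt de j(t), nous trouvons s(t) = 0. Nous avons le snap s(t) = 0. En substituant t = 3: s(3) = 0.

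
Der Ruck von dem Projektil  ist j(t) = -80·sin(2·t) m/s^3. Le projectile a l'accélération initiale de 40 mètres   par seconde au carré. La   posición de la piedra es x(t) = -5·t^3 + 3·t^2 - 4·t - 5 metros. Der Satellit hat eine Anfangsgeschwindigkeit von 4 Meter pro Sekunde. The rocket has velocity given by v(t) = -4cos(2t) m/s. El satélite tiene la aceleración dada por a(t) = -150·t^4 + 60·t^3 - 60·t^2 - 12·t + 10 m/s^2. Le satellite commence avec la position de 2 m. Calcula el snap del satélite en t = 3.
Debemos derivar nuestra ecuación de la aceleración a(t) = -150·t^4 + 60·t^3 - 60·t^2 - 12·t + 10 2 veces. La derivada de la aceleración da la sacudida: j(t) = -600·t^3 + 180·t^2 - 120·t - 12. Tomando d/dt de j(t), encontramos s(t) = -1800·t^2 + 360·t - 120. De la ecuación del snap s(t) = -1800·t^2 + 360·t - 120, sustituimos t = 3 para obtener s = -15240.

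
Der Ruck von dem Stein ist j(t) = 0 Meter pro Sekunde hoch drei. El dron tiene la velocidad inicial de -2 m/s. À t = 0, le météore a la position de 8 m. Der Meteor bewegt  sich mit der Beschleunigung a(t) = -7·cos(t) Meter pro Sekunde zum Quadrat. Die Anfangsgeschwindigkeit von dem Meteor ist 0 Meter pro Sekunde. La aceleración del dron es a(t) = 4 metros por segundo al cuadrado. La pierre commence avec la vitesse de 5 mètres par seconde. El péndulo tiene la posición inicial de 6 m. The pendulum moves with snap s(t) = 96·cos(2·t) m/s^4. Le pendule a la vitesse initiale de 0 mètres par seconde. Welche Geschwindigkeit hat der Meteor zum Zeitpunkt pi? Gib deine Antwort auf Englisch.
We must find the integral of our acceleration equation a(t) = -7·cos(t) 1 time. Taking ∫a(t)dt and applying v(0) = 0, we find v(t) = -7·sin(t). From the given velocity equation v(t) = -7·sin(t), we substitute t = pi to get v = 0.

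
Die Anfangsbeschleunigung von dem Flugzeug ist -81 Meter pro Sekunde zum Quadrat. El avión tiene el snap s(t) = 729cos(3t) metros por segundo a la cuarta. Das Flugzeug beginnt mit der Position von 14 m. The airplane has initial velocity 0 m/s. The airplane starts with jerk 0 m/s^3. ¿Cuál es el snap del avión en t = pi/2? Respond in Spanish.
Tenemos el snap s(t) = 729·cos(3·t). Sustituyendo t = pi/2: s(pi/2) = 0.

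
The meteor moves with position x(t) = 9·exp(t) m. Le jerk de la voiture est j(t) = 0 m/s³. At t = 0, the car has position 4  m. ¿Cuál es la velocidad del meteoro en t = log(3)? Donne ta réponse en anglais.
To solve this, we need to take 1 derivative of our position equation x(t) = 9·exp(t). The derivative of position gives velocity: v(t) = 9·exp(t). We have velocity v(t) = 9·exp(t). Substituting t = log(3): v(log(3)) = 27.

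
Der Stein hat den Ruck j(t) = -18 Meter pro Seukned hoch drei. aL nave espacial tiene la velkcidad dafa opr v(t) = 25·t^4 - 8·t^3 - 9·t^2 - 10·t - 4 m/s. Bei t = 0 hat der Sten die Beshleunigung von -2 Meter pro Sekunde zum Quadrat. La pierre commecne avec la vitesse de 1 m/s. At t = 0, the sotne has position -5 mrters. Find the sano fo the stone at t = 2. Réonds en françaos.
Nous devons dériver notre équation du jerk j(t) = -18 1 fois. En prenant d/dt de j(t), nous trouvons s(t) = 0. Nous avons le snap s(t) = 0. En substituant t = 2: s(2) = 0.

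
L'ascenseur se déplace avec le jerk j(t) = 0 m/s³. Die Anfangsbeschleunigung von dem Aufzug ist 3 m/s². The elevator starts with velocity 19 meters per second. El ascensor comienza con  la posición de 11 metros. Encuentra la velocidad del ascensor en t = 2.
Para resolver esto, necesitamos tomar 2 antiderivadas de nuestra ecuación de la sacudida j(t) = 0. Integrando la sacudida y usando la condición inicial a(0) = 3, obtenemos a(t) = 3. Tomando ∫a(t)dt y aplicando v(0) = 19, encontramos v(t) = 3·t + 19. De la ecuación de la velocidad v(t) = 3·t + 19, sustituimos t = 2 para obtener v = 25.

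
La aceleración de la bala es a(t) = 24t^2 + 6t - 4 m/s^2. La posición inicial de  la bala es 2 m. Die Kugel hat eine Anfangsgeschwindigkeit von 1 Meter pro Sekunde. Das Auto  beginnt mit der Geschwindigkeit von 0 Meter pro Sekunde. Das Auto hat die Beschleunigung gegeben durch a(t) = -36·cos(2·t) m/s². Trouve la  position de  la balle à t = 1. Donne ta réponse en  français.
Pour résoudre ceci, nous devons prendre 2 intégrales de notre équation de l'accélération a(t) = 24·t^2 + 6·t - 4. L'intégrale de l'accélération, avec v(0) = 1, donne la vitesse: v(t) = 8·t^3 + 3·t^2 - 4·t + 1. En prenant ∫v(t)dt et en appliquant x(0) = 2, nous trouvons x(t) = 2·t^4 + t^3 - 2·t^2 + t + 2. Nous avons la position x(t) = 2·t^4 + t^3 - 2·t^2 + t + 2. En substituant t = 1: x(1) = 4.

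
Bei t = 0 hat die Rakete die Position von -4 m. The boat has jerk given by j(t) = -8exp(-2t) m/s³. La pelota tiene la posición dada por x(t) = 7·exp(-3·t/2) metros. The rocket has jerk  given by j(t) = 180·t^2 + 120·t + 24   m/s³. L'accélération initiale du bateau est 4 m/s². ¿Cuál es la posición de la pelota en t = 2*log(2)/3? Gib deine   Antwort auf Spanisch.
Tenemos la posición x(t) = 7·exp(-3·t/2). Sustituyendo t = 2*log(2)/3: x(2*log(2)/3) = 7/2.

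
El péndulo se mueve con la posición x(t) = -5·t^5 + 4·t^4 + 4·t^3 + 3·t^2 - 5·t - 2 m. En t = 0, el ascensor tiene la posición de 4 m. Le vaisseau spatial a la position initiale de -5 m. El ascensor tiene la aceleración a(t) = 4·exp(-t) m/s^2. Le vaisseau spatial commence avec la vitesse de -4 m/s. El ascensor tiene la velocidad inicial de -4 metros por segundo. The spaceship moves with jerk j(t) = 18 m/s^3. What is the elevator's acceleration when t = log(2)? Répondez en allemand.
Aus der Gleichung für die Beschleunigung a(t) = 4·exp(-t), setzen wir t = log(2) ein und erhalten a = 2.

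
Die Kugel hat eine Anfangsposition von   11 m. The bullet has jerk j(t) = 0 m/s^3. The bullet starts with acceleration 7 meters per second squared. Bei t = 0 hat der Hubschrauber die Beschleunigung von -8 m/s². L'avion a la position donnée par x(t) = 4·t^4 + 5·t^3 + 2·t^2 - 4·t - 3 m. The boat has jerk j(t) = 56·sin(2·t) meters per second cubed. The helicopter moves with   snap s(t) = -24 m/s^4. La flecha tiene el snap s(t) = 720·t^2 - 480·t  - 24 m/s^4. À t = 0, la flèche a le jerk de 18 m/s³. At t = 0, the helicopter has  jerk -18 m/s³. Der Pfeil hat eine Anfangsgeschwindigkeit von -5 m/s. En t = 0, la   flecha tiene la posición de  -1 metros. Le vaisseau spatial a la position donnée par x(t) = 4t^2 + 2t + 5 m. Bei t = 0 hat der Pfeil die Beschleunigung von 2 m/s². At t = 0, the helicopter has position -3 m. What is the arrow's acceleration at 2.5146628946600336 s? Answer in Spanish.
Partiendo del snap s(t) = 720·t^2 - 480·t - 24, tomamos 2 integrales. Integrando el snap y usando la condición inicial j(0) = 18, obtenemos j(t) = 240·t^3 - 240·t^2 - 24·t + 18. La antiderivada de la sacudida, con a(0) = 2, da la aceleración: a(t) = 60·t^4 - 80·t^3 - 12·t^2 + 18·t + 2. Usando a(t) = 60·t^4 - 80·t^3 - 12·t^2 + 18·t + 2 y sustituyendo t = 2.5146628946600336, encontramos a = 1098.47948428408.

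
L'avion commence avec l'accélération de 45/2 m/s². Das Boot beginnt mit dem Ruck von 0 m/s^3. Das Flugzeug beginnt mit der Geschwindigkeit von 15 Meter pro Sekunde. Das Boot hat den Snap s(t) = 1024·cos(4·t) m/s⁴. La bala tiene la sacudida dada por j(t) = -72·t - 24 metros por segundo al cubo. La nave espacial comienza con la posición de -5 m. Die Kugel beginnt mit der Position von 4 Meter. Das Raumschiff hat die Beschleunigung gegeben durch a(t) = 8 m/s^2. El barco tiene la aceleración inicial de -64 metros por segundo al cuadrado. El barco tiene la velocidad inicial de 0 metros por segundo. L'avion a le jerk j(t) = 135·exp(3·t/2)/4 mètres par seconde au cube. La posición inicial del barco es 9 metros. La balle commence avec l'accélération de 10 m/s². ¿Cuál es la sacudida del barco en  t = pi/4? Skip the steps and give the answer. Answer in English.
The jerk at t = pi/4 is j = 0.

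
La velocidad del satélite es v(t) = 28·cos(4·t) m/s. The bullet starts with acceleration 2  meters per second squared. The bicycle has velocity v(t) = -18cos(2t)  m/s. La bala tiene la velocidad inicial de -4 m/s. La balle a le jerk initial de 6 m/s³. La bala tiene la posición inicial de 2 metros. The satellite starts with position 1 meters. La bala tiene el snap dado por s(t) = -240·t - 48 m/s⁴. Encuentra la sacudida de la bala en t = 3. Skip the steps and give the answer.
En t = 3, j = -1218.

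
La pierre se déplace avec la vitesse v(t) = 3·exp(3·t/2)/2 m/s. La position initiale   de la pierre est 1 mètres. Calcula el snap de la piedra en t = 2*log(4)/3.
Para resolver esto, necesitamos tomar 3 derivadas de nuestra ecuación de la velocidad v(t) = 3·exp(3·t/2)/2. La derivada de la velocidad da la aceleración: a(t) = 9·exp(3·t/2)/4. Derivando la aceleración, obtenemos la sacudida: j(t) = 27·exp(3·t/2)/8. Tomando d/dt de j(t), encontramos s(t) = 81·exp(3·t/2)/16. De la ecuación del snap s(t) = 81·exp(3·t/2)/16, sustituimos t = 2*log(4)/3 para obtener s = 81/4.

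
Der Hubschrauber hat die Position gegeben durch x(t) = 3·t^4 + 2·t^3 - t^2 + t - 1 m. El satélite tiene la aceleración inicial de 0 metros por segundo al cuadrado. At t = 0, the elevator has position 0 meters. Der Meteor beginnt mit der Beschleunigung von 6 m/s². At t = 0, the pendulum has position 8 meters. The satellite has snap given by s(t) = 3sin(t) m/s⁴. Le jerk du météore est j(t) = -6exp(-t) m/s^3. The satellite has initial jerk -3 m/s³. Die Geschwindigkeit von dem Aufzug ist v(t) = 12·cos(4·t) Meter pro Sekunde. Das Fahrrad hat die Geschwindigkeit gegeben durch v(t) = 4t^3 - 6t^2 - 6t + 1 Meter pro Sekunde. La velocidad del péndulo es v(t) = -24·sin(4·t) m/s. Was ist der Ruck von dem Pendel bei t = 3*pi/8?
Wir müssen unsere Gleichung für die Geschwindigkeit v(t) = -24·sin(4·t) 2-mal ableiten. Die Ableitung von der Geschwindigkeit ergibt die Beschleunigung: a(t) = -96·cos(4·t). Die Ableitung von der Beschleunigung ergibt den Ruck: j(t) = 384·sin(4·t). Wir haben den Ruck j(t) = 384·sin(4·t). Durch Einsetzen von t = 3*pi/8: j(3*pi/8) = -384.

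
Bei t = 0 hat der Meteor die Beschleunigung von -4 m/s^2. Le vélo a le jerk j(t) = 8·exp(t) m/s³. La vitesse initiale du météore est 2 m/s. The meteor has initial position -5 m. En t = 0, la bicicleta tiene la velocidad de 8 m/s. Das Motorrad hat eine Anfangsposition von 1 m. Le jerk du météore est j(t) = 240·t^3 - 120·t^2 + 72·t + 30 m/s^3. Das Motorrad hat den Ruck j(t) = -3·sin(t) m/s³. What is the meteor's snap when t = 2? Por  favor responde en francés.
Pour résoudre ceci, nous devons prendre 1 dérivée de notre équation du jerk j(t) = 240·t^3 - 120·t^2 + 72·t + 30. En prenant d/dt de j(t), nous trouvons s(t) = 720·t^2 - 240·t + 72. Nous avons le snap s(t) = 720·t^2 - 240·t + 72. En substituant t = 2: s(2) = 2472.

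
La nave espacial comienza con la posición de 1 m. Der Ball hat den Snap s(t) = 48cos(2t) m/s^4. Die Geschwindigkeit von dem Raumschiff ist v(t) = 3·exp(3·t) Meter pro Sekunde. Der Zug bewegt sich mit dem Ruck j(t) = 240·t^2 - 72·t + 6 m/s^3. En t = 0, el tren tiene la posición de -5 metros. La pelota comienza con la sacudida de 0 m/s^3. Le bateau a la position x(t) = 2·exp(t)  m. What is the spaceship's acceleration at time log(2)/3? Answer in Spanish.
Para resolver esto, necesitamos tomar 1 derivada de nuestra ecuación de la velocidad v(t) = 3·exp(3·t). Derivando la velocidad, obtenemos la aceleración: a(t) = 9·exp(3·t). Usando a(t) = 9·exp(3·t) y sustituyendo t = log(2)/3, encontramos a = 18.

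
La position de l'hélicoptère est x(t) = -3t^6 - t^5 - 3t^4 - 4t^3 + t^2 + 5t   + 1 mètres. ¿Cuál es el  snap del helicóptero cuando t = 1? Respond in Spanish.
Debemos derivar nuestra ecuación de la posición x(t) = -3·t^6 - t^5 - 3·t^4 - 4·t^3 + t^2 + 5·t + 1 4 veces. La derivada de la posición da la velocidad: v(t) = -18·t^5 - 5·t^4 - 12·t^3 - 12·t^2 + 2·t + 5. La derivada de la velocidad da la aceleración: a(t) = -90·t^4 - 20·t^3 - 36·t^2 - 24·t + 2. Derivando la aceleración, obtenemos la sacudida: j(t) = -360·t^3 - 60·t^2 - 72·t - 24. Tomando d/dt de j(t), encontramos s(t) = -1080·t^2 - 120·t - 72. Usando s(t) = -1080·t^2 - 120·t - 72 y sustituyendo t = 1, encontramos s = -1272.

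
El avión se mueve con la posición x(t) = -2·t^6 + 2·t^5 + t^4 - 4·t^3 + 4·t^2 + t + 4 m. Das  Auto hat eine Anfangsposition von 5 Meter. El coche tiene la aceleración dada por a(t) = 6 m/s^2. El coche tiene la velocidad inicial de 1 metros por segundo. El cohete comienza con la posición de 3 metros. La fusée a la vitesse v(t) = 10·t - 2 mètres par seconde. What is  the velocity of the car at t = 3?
To solve this, we need to take 1 antiderivative of our acceleration equation a(t) = 6. Integrating acceleration and using the initial condition v(0) = 1, we get v(t) = 6·t + 1. We have velocity v(t) = 6·t + 1. Substituting t = 3: v(3) = 19.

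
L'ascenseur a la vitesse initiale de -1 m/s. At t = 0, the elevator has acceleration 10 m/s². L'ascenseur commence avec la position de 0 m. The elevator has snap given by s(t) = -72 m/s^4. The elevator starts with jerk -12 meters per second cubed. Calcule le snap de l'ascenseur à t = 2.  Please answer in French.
De l'équation du snap s(t) = -72, nous substituons t = 2 pour obtenir s = -72.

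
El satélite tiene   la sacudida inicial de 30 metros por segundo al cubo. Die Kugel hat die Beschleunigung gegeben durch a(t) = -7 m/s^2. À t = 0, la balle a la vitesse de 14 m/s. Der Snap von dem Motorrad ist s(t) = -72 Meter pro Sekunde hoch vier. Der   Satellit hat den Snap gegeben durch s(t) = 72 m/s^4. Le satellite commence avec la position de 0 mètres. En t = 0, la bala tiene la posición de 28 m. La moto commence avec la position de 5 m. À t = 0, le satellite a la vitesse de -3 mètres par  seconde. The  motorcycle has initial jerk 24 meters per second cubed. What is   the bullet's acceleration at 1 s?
We have acceleration a(t) = -7. Substituting t = 1: a(1) = -7.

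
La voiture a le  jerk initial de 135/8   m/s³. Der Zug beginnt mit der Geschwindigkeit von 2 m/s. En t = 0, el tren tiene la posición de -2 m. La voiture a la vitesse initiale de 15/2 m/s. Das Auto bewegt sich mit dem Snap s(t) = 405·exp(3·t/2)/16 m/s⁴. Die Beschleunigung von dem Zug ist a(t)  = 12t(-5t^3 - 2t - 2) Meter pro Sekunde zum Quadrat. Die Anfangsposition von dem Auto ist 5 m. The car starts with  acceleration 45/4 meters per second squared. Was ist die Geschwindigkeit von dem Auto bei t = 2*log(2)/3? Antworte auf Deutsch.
Wir müssen unsere Gleichung für den Snap s(t) = 405·exp(3·t/2)/16 3-mal integrieren. Die Stammfunktion von dem Snap, mit j(0) = 135/8, ergibt den Ruck: j(t) = 135·exp(3·t/2)/8. Durch Integration von dem Ruck und Verwendung der Anfangsbedingung a(0) = 45/4, erhalten wir a(t) = 45·exp(3·t/2)/4. Durch Integration von der Beschleunigung und Verwendung der Anfangsbedingung v(0) = 15/2, erhalten wir v(t) = 15·exp(3·t/2)/2. Wir haben die Geschwindigkeit v(t) = 15·exp(3·t/2)/2. Durch Einsetzen von t = 2*log(2)/3: v(2*log(2)/3) = 15.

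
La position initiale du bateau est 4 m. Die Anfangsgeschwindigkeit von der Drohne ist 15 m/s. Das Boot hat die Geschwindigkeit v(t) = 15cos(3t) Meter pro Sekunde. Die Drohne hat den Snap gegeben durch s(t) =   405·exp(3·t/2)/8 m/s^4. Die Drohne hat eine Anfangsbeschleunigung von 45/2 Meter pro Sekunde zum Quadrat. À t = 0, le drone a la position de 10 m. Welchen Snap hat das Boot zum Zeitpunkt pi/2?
Ausgehend von der Geschwindigkeit v(t) = 15·cos(3·t), nehmen wir 3 Ableitungen. Die Ableitung von der Geschwindigkeit ergibt die Beschleunigung: a(t) = -45·sin(3·t). Mit d/dt von a(t) finden wir j(t) = -135·cos(3·t). Durch Ableiten von dem Ruck erhalten wir den Snap: s(t) = 405·sin(3·t). Aus der Gleichung für den Snap s(t) = 405·sin(3·t), setzen wir t = pi/2 ein und erhalten s = -405.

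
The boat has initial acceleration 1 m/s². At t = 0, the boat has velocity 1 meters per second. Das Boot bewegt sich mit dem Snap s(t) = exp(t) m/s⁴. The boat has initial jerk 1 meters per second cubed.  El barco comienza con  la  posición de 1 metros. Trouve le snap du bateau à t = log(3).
Nous avons le snap s(t) = exp(t). En substituant t = log(3): s(log(3)) = 3.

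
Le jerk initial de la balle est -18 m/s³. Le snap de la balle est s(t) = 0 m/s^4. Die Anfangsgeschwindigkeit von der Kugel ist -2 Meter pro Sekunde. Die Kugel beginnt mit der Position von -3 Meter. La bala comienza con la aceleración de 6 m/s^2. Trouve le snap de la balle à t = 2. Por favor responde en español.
Usando s(t) = 0 y sustituyendo t = 2, encontramos s = 0.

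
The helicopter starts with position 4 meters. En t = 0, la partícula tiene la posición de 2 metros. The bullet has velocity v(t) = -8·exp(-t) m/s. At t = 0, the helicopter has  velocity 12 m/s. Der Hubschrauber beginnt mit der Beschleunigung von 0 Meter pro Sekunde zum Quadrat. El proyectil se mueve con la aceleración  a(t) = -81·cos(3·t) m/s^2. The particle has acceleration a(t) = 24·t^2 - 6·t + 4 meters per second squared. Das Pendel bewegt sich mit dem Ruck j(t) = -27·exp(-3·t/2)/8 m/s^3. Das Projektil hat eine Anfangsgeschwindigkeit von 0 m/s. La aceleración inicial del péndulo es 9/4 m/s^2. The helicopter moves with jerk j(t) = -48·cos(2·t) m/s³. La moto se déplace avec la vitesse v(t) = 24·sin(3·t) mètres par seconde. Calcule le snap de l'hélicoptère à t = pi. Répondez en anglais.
We must differentiate our jerk equation j(t) = -48·cos(2·t) 1 time. Taking d/dt of j(t), we find s(t) = 96·sin(2·t). We have snap s(t) = 96·sin(2·t). Substituting t = pi: s(pi) = 0.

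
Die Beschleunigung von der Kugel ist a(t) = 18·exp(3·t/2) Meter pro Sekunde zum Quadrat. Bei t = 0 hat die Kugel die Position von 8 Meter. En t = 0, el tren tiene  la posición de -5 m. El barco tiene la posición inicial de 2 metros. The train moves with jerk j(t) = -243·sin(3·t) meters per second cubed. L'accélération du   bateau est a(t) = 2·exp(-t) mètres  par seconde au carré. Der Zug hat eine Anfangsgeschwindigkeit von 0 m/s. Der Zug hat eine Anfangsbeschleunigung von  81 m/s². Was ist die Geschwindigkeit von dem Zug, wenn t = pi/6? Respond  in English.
Starting from jerk j(t) = -243·sin(3·t), we take 2 antiderivatives. Finding the antiderivative of j(t) and using a(0) = 81: a(t) = 81·cos(3·t). The integral of acceleration is velocity. Using v(0) = 0, we get v(t) = 27·sin(3·t). From the given velocity equation v(t) = 27·sin(3·t), we substitute t = pi/6 to get v = 27.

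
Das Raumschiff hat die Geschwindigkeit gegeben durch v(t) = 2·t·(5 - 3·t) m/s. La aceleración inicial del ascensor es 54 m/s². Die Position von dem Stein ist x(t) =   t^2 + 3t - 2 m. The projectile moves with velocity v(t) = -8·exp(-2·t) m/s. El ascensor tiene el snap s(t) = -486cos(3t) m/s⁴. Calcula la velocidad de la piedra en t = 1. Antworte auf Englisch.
To solve this, we need to take 1 derivative of our position equation x(t) = t^2 + 3·t - 2. Differentiating position, we get velocity: v(t) = 2·t + 3. From the given velocity equation v(t) = 2·t + 3, we substitute t = 1 to get v = 5.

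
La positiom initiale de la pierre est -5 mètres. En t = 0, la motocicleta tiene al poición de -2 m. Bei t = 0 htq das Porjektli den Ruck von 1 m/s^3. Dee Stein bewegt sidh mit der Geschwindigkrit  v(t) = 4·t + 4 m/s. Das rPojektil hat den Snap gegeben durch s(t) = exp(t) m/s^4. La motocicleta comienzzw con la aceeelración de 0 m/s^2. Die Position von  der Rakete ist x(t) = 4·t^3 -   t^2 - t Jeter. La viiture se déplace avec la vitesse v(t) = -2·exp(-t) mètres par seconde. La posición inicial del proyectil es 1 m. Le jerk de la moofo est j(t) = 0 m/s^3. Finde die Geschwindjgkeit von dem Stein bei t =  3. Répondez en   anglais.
From the given velocity equation v(t) = 4·t + 4, we substitute t = 3 to get v = 16.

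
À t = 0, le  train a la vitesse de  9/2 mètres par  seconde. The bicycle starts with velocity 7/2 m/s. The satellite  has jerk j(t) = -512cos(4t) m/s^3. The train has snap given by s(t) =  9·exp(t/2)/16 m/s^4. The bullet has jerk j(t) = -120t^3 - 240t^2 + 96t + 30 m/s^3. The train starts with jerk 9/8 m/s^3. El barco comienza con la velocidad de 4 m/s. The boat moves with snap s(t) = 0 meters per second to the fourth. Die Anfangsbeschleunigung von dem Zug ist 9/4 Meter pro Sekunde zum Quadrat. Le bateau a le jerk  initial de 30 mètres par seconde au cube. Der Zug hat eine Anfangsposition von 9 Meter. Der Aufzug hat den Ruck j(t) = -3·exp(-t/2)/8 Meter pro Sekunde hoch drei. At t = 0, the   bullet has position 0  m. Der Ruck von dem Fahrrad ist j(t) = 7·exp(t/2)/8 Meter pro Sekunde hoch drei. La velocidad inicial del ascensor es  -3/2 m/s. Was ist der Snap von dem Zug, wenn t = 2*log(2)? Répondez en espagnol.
Tenemos el snap s(t) = 9·exp(t/2)/16. Sustituyendo t = 2*log(2): s(2*log(2)) = 9/8.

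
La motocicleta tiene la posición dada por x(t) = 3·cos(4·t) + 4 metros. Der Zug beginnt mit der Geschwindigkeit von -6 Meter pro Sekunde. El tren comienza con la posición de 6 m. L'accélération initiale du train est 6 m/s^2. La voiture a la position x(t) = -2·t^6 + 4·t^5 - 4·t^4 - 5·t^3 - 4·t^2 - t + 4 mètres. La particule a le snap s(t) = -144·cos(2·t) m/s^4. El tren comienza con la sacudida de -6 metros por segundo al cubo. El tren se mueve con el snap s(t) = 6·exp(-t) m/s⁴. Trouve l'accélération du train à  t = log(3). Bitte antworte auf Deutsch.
Wir müssen die Stammfunktion unserer Gleichung für den Snap s(t) = 6·exp(-t) 2-mal finden. Durch Integration von dem Snap und Verwendung der Anfangsbedingung j(0) = -6, erhalten wir j(t) = -6·exp(-t). Durch Integration von dem Ruck und Verwendung der Anfangsbedingung a(0) = 6, erhalten wir a(t) = 6·exp(-t). Mit a(t) = 6·exp(-t) und Einsetzen von t = log(3), finden wir a = 2.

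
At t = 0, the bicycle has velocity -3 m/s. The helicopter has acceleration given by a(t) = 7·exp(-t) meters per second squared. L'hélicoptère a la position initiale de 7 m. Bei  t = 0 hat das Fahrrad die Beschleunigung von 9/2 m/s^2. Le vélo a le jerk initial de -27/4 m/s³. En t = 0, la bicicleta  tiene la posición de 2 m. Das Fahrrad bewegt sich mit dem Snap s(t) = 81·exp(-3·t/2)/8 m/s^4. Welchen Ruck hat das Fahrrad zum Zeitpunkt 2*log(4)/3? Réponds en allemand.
Um dies zu lösen, müssen wir 1 Stammfunktion unserer Gleichung für den Snap s(t) = 81·exp(-3·t/2)/8 finden. Mit ∫s(t)dt und Anwendung von j(0) = -27/4, finden wir j(t) = -27·exp(-3·t/2)/4. Wir haben den Ruck j(t) = -27·exp(-3·t/2)/4. Durch Einsetzen von t = 2*log(4)/3: j(2*log(4)/3) = -27/16.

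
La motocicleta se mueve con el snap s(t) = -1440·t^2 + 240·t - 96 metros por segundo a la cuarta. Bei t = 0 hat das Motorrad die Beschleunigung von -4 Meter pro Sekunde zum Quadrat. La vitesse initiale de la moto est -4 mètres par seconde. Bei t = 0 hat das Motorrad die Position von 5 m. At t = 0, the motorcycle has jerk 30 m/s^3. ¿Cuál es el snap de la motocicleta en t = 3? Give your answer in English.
We have snap s(t) = -1440·t^2 + 240·t - 96. Substituting t = 3: s(3) = -12336.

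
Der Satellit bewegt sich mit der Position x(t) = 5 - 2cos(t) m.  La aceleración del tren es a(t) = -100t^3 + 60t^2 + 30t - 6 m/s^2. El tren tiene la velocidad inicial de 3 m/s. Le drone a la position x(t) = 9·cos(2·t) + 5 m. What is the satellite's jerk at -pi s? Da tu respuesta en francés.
En partant de la position x(t) = 5 - 2·cos(t), nous prenons 3 dérivées. En prenant d/dt de x(t), nous trouvons v(t) = 2·sin(t). En dérivant la vitesse, nous obtenons l'accélération: a(t) = 2·cos(t). En dérivant l'accélération, nous obtenons le jerk: j(t) = -2·sin(t). De l'équation du jerk j(t) = -2·sin(t), nous substituons t = -pi pour obtenir j = 0.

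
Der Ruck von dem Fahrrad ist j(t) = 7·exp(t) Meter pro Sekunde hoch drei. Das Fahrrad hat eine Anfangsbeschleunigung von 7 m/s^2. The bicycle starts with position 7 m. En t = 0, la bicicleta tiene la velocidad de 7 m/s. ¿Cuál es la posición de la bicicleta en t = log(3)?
Partiendo de la sacudida j(t) = 7·exp(t), tomamos 3 antiderivadas. La antiderivada de la sacudida, con a(0) = 7, da la aceleración: a(t) = 7·exp(t). La antiderivada de la aceleración, con v(0) = 7, da la velocidad: v(t) = 7·exp(t). Integrando la velocidad y usando la condición inicial x(0) = 7, obtenemos x(t) = 7·exp(t). Tenemos la posición x(t) = 7·exp(t). Sustituyendo t = log(3): x(log(3)) = 21.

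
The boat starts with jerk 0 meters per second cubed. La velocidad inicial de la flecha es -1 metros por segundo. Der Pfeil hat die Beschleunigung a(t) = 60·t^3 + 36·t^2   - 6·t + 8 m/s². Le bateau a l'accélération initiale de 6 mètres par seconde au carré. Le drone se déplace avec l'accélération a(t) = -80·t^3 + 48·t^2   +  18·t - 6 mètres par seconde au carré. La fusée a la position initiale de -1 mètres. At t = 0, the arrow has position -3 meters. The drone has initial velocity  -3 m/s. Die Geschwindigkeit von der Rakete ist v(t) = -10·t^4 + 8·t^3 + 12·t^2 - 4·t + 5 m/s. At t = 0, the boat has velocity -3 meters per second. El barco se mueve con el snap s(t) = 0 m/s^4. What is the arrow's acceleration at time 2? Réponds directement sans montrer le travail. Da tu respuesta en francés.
La réponse est 620.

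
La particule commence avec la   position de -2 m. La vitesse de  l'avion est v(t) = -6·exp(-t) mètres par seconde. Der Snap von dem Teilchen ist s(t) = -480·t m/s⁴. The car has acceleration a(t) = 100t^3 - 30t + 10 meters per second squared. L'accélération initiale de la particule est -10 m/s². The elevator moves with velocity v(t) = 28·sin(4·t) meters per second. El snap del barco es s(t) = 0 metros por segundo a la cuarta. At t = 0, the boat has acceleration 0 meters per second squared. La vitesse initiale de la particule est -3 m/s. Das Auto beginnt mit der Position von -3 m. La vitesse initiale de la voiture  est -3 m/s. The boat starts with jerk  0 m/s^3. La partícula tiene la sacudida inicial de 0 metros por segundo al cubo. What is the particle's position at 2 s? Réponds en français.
En partant du snap s(t) = -480·t, nous prenons 4 primitives. En prenant ∫s(t)dt et en appliquant j(0) = 0, nous trouvons j(t) = -240·t^2. La primitive du jerk, avec a(0) = -10, donne l'accélération: a(t) = -80·t^3 - 10. L'intégrale de l'accélération est la vitesse. En utilisant v(0) = -3, nous obtenons v(t) = -20·t^4 - 10·t - 3. En prenant ∫v(t)dt et en appliquant x(0) = -2, nous trouvons x(t) = -4·t^5 - 5·t^2 - 3·t - 2. En utilisant x(t) = -4·t^5 - 5·t^2 - 3·t - 2 et en substituant t = 2, nous trouvons x = -156.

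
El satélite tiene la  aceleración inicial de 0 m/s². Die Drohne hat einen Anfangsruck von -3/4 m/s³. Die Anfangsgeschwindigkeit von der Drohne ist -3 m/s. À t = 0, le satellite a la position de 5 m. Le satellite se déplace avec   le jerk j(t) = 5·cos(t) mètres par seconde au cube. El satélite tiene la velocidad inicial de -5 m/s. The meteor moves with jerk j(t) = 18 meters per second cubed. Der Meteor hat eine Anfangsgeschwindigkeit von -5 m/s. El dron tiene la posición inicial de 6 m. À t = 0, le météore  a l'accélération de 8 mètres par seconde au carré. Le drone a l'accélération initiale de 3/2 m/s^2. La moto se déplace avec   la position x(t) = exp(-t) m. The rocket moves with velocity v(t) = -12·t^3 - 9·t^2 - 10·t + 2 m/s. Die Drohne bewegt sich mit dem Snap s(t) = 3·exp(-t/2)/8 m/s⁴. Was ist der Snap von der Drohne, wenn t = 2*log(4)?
Mit s(t) = 3·exp(-t/2)/8 und Einsetzen von t = 2*log(4), finden wir s = 3/32.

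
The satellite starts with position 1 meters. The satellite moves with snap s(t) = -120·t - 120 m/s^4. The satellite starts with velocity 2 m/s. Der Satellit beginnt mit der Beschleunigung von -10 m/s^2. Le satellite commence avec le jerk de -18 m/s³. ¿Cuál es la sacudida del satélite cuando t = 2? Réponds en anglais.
To find the answer, we compute 1 antiderivative of s(t) = -120·t - 120. The antiderivative of snap, with j(0) = -18, gives jerk: j(t) = -60·t^2 - 120·t - 18. We have jerk j(t) = -60·t^2 - 120·t - 18. Substituting t = 2: j(2) = -498.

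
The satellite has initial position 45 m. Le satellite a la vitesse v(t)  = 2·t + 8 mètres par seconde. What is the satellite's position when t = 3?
To solve this, we need to take 1 antiderivative of our velocity equation v(t) = 2·t + 8. The antiderivative of velocity is position. Using x(0) = 45, we get x(t) = t^2 + 8·t + 45. From the given position equation x(t) = t^2 + 8·t + 45, we substitute t = 3 to get x = 78.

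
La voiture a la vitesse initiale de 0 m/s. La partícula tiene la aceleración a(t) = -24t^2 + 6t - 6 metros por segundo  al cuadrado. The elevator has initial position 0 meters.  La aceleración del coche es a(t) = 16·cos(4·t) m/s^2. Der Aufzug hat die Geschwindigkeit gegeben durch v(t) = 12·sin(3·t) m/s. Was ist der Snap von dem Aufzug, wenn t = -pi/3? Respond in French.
Nous devons dériver notre équation de la vitesse v(t) = 12·sin(3·t) 3 fois. En dérivant la vitesse, nous obtenons l'accélération: a(t) = 36·cos(3·t). En prenant d/dt de a(t), nous trouvons j(t) = -108·sin(3·t). En dérivant le jerk, nous obtenons le snap: s(t) = -324·cos(3·t). En utilisant s(t) = -324·cos(3·t) et en substituant t = -pi/3, nous trouvons s = 324.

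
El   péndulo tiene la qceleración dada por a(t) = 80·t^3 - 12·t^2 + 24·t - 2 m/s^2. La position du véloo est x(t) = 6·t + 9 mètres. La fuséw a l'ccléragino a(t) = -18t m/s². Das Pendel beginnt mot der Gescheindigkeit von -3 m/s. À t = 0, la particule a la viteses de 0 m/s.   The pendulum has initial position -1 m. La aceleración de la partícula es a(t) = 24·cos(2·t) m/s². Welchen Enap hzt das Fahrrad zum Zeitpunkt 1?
Wir müssen unsere Gleichung für die Position x(t) = 6·t + 9 4-mal ableiten. Durch Ableiten von der Position erhalten wir die Geschwindigkeit: v(t) = 6. Mit d/dt von v(t) finden wir a(t) = 0. Mit d/dt von a(t) finden wir j(t) = 0. Die Ableitung von dem Ruck ergibt den Snap: s(t) = 0. Wir haben den Snap s(t) = 0. Durch Einsetzen von t = 1: s(1) = 0.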